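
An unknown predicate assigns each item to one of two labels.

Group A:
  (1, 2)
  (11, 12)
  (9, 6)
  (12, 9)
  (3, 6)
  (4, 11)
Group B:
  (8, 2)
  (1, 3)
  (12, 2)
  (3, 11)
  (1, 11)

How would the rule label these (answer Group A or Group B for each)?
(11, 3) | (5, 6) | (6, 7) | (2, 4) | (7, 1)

One predicate separates the groups cleanly: sum is odd.
(11, 3): 11+3 = 14, fails this test → Group B.
(5, 6): 5+6 = 11, meets the rule → Group A.
(6, 7): 6+7 = 13, meets the rule → Group A.
(2, 4): 2+4 = 6, fails this test → Group B.
(7, 1): 7+1 = 8, fails this test → Group B.

Group B, Group A, Group A, Group B, Group B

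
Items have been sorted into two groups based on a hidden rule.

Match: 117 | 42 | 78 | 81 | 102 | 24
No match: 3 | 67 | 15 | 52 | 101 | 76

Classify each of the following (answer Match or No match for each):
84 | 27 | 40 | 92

The common property of the 'Match' items is: multiple of 3 AND at least 24. No 'No match' item has it.
84 — 84 = 3·28, 84 ≥ 24, hence Match. 27 — 27 = 3·9, 27 ≥ 24, hence Match. 40 — 40 = 3·13 + 1, 40 ≥ 24, hence No match. 92 — 92 = 3·30 + 2, 92 ≥ 24, hence No match.

Match, Match, No match, No match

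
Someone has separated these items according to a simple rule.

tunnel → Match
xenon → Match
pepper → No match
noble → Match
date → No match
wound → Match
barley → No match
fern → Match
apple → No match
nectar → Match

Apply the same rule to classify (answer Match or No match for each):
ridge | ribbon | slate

No match, Match, No match

The distinguishing property — contains 'n' — holds for all the 'Match' cases and none of the 'No match' cases.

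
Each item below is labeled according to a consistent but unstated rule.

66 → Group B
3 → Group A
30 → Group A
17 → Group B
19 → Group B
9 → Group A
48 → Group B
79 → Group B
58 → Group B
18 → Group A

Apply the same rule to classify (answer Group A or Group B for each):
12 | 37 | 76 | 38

The rule appears to be: multiple of 3 AND at most 30.
12: Group A (12 = 3·4, 12 ≤ 30).
37: Group B (37 = 3·12 + 1, 37 > 30).
76: Group B (76 = 3·25 + 1, 76 > 30).
38: Group B (38 = 3·12 + 2, 38 > 30).

Group A, Group B, Group B, Group B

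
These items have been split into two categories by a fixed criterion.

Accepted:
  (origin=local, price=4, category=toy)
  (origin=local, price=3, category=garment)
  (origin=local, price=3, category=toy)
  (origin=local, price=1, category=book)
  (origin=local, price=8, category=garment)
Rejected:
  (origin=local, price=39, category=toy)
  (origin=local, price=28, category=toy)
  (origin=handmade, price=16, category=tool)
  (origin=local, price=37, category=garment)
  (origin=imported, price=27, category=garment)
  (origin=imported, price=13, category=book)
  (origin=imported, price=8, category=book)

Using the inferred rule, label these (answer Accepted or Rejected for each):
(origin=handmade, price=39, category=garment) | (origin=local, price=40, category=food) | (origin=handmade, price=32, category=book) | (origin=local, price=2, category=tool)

'Accepted' ⟺ origin is local AND price ≤ 8.
Rejected: (origin=handmade, price=39, category=garment), since origin is handmade, price = 39. Rejected: (origin=local, price=40, category=food), since origin is local, price = 40. Rejected: (origin=handmade, price=32, category=book), since origin is handmade, price = 32. Accepted: (origin=local, price=2, category=tool), since origin is local, price = 2.

Rejected, Rejected, Rejected, Accepted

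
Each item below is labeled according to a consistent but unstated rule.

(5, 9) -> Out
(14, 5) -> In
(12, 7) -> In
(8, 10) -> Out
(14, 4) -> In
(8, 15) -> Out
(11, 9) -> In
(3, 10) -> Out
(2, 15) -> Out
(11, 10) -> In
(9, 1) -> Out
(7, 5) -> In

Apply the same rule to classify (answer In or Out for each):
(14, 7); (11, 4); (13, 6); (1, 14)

In, In, In, Out

The simplest hypothesis consistent with all the labels is: first > second AND sum ≥ 12.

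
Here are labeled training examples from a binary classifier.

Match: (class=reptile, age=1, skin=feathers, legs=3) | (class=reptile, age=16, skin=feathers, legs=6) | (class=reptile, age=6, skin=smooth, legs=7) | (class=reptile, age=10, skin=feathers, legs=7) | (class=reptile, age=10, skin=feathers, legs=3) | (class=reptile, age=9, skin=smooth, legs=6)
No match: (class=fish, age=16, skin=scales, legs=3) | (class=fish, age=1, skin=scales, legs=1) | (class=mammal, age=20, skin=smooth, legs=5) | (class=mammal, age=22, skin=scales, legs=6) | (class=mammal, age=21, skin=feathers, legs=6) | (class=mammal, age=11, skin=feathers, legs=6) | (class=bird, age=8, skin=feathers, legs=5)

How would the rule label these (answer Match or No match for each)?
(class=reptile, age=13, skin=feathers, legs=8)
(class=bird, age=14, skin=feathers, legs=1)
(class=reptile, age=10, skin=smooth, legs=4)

Checking candidate rules against both groups, what survives is: class is reptile.
(class=reptile, age=13, skin=feathers, legs=8) → class is reptile → Match.
(class=bird, age=14, skin=feathers, legs=1) → class is bird → No match.
(class=reptile, age=10, skin=smooth, legs=4) → class is reptile → Match.

Match, No match, Match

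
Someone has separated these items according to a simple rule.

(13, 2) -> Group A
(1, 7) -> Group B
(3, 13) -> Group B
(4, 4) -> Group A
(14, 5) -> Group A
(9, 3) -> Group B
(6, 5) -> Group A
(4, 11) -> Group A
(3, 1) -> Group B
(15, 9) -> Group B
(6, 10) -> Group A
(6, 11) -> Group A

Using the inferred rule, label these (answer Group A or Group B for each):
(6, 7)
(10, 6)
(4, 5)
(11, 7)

Group A, Group A, Group A, Group B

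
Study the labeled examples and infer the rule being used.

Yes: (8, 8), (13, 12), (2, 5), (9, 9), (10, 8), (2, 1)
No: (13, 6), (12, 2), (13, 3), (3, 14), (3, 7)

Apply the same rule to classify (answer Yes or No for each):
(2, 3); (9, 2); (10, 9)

Yes, No, Yes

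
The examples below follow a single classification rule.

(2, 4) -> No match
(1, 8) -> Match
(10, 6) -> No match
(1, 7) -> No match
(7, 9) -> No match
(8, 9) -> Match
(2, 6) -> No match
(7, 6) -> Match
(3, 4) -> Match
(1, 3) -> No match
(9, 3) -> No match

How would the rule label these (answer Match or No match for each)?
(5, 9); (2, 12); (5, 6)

The pattern is that an item is 'Match' exactly when: sum is odd.
(5, 9): 5+9 = 14 — lacks this property, so No match.
(2, 12): 2+12 = 14 — lacks this property, so No match.
(5, 6): 5+6 = 11 — matches, so Match.

No match, No match, Match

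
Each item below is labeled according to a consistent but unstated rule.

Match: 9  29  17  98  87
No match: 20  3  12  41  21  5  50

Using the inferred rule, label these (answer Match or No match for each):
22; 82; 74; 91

The simplest hypothesis consistent with all the labels is: digit sum ≥ 6.
22: No match (digit sum 2+2 = 4). 82: Match (digit sum 8+2 = 10). 74: Match (digit sum 7+4 = 11). 91: Match (digit sum 9+1 = 10).

No match, Match, Match, Match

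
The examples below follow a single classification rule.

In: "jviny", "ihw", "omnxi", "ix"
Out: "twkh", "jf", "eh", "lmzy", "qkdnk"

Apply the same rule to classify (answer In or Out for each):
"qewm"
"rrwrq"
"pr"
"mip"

Out, Out, Out, In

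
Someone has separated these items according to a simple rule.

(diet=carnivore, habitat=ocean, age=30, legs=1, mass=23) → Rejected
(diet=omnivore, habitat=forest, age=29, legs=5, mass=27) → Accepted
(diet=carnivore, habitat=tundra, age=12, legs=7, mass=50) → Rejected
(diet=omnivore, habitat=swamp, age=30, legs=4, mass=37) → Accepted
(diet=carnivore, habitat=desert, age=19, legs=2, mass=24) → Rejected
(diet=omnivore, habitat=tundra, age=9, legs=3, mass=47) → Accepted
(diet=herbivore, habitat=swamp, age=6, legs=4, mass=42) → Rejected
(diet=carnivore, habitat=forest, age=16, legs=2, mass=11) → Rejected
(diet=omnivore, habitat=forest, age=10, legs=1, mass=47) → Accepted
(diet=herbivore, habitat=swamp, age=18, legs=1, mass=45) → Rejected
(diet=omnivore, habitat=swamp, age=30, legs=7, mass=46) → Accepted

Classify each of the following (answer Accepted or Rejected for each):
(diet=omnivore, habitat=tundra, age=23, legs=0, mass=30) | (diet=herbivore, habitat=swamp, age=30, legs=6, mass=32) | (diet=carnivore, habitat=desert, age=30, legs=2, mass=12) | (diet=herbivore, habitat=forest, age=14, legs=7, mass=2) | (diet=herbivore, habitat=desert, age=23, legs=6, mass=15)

Accepted, Rejected, Rejected, Rejected, Rejected

Checking candidate rules against both groups, what survives is: diet is omnivore.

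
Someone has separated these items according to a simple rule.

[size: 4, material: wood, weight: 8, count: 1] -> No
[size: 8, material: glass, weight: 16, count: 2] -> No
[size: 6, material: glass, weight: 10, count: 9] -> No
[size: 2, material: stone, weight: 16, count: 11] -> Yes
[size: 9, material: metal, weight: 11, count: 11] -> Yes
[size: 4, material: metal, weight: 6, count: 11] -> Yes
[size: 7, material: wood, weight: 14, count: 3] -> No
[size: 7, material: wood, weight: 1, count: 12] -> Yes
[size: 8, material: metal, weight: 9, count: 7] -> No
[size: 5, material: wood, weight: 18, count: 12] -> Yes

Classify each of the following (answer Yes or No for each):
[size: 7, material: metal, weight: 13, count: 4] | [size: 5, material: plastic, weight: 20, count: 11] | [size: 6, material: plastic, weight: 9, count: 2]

The classifier is using: count ≥ 11.
No: [size: 7, material: metal, weight: 13, count: 4], since count = 4.
Yes: [size: 5, material: plastic, weight: 20, count: 11], since count = 11.
No: [size: 6, material: plastic, weight: 9, count: 2], since count = 2.

No, Yes, No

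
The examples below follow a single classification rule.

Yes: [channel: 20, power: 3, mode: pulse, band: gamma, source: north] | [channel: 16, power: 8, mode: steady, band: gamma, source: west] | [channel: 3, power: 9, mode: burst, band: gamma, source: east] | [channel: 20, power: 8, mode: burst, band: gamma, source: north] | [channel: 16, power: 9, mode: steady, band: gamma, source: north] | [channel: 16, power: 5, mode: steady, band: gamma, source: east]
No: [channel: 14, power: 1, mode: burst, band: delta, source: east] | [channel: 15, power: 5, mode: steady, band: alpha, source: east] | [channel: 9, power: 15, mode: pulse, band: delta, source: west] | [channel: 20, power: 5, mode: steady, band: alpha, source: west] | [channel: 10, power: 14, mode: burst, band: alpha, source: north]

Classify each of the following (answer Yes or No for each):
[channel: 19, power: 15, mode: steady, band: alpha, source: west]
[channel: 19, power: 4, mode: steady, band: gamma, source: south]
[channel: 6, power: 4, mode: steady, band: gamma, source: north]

The rule appears to be: band is gamma.
[channel: 19, power: 15, mode: steady, band: alpha, source: west]: No (band is alpha).
[channel: 19, power: 4, mode: steady, band: gamma, source: south]: Yes (band is gamma).
[channel: 6, power: 4, mode: steady, band: gamma, source: north]: Yes (band is gamma).

No, Yes, Yes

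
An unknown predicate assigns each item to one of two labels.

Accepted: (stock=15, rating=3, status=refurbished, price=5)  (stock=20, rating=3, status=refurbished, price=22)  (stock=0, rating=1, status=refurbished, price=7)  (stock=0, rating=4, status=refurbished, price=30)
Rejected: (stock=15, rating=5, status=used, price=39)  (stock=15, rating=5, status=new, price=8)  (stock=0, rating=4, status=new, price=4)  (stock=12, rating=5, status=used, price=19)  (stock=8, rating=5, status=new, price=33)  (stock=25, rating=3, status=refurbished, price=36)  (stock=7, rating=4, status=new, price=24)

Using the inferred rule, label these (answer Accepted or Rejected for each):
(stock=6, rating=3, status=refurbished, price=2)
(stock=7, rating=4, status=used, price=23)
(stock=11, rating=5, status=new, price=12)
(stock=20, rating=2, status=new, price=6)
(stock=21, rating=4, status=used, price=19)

The distinguishing property — status is refurbished AND price ≤ 30 — holds for all the 'Accepted' cases and none of the 'Rejected' cases.
(stock=6, rating=3, status=refurbished, price=2) → status is refurbished, price = 2 → Accepted. (stock=7, rating=4, status=used, price=23) → status is used, price = 23 → Rejected. (stock=11, rating=5, status=new, price=12) → status is new, price = 12 → Rejected. (stock=20, rating=2, status=new, price=6) → status is new, price = 6 → Rejected. (stock=21, rating=4, status=used, price=19) → status is used, price = 19 → Rejected.

Accepted, Rejected, Rejected, Rejected, Rejected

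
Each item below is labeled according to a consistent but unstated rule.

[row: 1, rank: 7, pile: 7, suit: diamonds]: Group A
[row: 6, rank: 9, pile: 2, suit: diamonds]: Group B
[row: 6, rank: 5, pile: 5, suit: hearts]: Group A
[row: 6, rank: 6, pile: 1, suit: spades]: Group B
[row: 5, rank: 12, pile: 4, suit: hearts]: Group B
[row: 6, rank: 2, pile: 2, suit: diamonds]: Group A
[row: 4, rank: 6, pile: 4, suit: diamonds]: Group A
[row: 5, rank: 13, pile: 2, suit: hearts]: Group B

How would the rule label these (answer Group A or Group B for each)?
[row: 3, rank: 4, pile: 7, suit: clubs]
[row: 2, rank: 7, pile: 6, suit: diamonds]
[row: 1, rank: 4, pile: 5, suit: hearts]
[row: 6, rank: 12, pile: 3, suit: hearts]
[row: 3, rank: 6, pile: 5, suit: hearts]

The common property of the 'Group A' items is: pile ≥ 2 AND rank ≤ 7. No 'Group B' item has it.
[row: 3, rank: 4, pile: 7, suit: clubs]: pile = 7, rank = 4 — satisfies this, so Group A.
[row: 2, rank: 7, pile: 6, suit: diamonds]: pile = 6, rank = 7 — satisfies this, so Group A.
[row: 1, rank: 4, pile: 5, suit: hearts]: pile = 5, rank = 4 — satisfies this, so Group A.
[row: 6, rank: 12, pile: 3, suit: hearts]: pile = 3, rank = 12 — doesn't match, so Group B.
[row: 3, rank: 6, pile: 5, suit: hearts]: pile = 5, rank = 6 — satisfies this, so Group A.

Group A, Group A, Group A, Group B, Group A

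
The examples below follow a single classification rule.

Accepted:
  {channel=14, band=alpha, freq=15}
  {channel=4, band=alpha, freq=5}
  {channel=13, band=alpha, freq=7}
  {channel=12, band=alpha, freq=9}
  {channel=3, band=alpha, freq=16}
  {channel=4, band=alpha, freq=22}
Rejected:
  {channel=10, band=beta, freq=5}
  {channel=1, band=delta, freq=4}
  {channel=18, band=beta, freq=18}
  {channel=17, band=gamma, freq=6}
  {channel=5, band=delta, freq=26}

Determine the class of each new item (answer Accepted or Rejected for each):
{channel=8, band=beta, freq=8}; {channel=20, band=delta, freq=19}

Rejected, Rejected

The rule appears to be: band is alpha.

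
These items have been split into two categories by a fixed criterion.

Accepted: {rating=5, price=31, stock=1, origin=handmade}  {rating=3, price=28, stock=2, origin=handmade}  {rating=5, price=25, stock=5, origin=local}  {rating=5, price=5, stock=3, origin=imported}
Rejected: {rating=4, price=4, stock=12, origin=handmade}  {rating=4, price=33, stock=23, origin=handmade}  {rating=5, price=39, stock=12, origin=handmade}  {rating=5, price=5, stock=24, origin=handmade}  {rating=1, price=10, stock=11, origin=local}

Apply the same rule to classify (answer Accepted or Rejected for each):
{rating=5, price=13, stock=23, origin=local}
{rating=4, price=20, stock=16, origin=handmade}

Rejected, Rejected

'Accepted' ⟺ stock ≤ 5.
{rating=5, price=13, stock=23, origin=local}: Rejected (stock = 23).
{rating=4, price=20, stock=16, origin=handmade}: Rejected (stock = 16).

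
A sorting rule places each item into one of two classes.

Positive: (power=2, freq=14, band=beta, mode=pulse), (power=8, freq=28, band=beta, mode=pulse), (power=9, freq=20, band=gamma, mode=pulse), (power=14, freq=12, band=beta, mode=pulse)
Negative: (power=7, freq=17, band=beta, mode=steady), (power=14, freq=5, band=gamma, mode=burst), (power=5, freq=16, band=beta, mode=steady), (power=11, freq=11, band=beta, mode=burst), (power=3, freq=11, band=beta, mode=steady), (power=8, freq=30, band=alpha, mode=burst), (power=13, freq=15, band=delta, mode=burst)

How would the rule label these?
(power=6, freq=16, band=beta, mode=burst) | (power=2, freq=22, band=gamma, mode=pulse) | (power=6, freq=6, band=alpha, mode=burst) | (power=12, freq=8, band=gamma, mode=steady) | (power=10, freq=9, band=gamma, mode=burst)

The common property of the 'Positive' items is: mode is pulse. No 'Negative' item has it.
Negative: (power=6, freq=16, band=beta, mode=burst), since mode is burst. Positive: (power=2, freq=22, band=gamma, mode=pulse), since mode is pulse. Negative: (power=6, freq=6, band=alpha, mode=burst), since mode is burst. Negative: (power=12, freq=8, band=gamma, mode=steady), since mode is steady. Negative: (power=10, freq=9, band=gamma, mode=burst), since mode is burst.

Negative, Positive, Negative, Negative, Negative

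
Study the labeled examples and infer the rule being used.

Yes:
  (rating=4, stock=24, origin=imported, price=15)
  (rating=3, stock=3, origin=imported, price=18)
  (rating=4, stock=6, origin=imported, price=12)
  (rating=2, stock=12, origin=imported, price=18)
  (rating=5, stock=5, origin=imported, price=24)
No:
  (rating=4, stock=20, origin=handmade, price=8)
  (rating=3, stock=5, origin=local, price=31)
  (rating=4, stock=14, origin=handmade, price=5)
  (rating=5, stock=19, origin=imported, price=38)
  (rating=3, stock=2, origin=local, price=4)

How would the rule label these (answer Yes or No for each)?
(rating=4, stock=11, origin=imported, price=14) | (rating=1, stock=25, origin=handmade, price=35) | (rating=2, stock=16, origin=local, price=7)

The distinguishing property — origin is imported AND price ≤ 24 — holds for all the 'Yes' cases and none of the 'No' cases.
Yes: (rating=4, stock=11, origin=imported, price=14), since origin is imported, price = 14.
No: (rating=1, stock=25, origin=handmade, price=35), since origin is handmade, price = 35.
No: (rating=2, stock=16, origin=local, price=7), since origin is local, price = 7.

Yes, No, No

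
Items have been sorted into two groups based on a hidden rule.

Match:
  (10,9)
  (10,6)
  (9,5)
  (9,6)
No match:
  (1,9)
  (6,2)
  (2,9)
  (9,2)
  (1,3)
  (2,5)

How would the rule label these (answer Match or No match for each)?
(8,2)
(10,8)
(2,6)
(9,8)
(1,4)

A rule that fits every label: sum ≥ 14 — true of each 'Match' example, false of each 'No match' one.
(8,2): No match (8+2 = 10).
(10,8): Match (10+8 = 18).
(2,6): No match (2+6 = 8).
(9,8): Match (9+8 = 17).
(1,4): No match (1+4 = 5).

No match, Match, No match, Match, No match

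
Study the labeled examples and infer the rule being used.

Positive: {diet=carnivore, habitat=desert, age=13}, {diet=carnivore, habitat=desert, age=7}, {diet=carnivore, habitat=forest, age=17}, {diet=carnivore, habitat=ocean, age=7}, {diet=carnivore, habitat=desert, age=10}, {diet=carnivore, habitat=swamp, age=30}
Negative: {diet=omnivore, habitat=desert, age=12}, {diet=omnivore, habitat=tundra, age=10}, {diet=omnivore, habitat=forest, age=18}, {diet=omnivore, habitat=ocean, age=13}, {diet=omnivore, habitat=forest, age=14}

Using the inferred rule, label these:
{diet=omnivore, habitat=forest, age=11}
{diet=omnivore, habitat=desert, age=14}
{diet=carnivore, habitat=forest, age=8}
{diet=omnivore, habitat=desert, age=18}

Negative, Negative, Positive, Negative

The classifier is using: diet is carnivore.
{diet=omnivore, habitat=forest, age=11} — diet is omnivore, hence Negative. {diet=omnivore, habitat=desert, age=14} — diet is omnivore, hence Negative. {diet=carnivore, habitat=forest, age=8} — diet is carnivore, hence Positive. {diet=omnivore, habitat=desert, age=18} — diet is omnivore, hence Negative.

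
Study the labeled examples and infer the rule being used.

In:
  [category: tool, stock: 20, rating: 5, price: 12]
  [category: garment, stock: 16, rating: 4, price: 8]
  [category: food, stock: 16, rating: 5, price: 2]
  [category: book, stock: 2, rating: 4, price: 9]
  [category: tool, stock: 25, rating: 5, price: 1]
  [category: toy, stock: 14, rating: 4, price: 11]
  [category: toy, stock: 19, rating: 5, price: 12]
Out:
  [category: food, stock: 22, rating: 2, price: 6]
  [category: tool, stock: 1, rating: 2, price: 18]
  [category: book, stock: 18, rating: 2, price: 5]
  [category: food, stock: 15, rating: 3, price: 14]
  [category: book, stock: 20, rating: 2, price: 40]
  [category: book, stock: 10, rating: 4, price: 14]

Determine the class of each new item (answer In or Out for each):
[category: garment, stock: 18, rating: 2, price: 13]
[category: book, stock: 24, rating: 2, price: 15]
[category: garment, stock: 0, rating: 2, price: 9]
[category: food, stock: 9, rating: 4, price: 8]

One predicate separates the groups cleanly: rating ≥ 3 AND price ≤ 12.
[category: garment, stock: 18, rating: 2, price: 13] → rating = 2, price = 13 → Out. [category: book, stock: 24, rating: 2, price: 15] → rating = 2, price = 15 → Out. [category: garment, stock: 0, rating: 2, price: 9] → rating = 2, price = 9 → Out. [category: food, stock: 9, rating: 4, price: 8] → rating = 4, price = 8 → In.

Out, Out, Out, In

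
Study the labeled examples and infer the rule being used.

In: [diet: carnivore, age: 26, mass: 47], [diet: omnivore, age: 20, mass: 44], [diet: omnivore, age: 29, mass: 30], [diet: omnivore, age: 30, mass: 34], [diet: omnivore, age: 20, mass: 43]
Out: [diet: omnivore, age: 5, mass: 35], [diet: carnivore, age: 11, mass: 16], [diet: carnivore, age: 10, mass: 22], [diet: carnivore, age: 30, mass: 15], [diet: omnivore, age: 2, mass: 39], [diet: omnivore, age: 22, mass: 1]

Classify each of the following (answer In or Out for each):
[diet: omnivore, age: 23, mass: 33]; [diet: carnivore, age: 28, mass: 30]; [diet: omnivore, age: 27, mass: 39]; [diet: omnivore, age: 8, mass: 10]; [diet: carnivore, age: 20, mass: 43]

'In' ⟺ mass ≥ 16 AND age ≥ 20.
[diet: omnivore, age: 23, mass: 33]: In (mass = 33, age = 23). [diet: carnivore, age: 28, mass: 30]: In (mass = 30, age = 28). [diet: omnivore, age: 27, mass: 39]: In (mass = 39, age = 27). [diet: omnivore, age: 8, mass: 10]: Out (mass = 10, age = 8). [diet: carnivore, age: 20, mass: 43]: In (mass = 43, age = 20).

In, In, In, Out, In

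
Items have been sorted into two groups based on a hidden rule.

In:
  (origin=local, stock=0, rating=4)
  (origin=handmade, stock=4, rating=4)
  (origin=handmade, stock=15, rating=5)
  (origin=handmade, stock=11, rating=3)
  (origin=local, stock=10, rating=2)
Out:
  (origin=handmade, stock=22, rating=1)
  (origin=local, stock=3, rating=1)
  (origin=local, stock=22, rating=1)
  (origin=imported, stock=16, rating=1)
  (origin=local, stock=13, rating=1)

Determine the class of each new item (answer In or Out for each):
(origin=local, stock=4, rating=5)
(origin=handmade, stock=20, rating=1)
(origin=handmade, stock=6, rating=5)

In, Out, In

Rule: rating ≥ 2. This holds for each 'In' example and fails for each 'Out' one.
(origin=local, stock=4, rating=5): rating = 5 — passes, so In. (origin=handmade, stock=20, rating=1): rating = 1 — lacks this property, so Out. (origin=handmade, stock=6, rating=5): rating = 5 — passes, so In.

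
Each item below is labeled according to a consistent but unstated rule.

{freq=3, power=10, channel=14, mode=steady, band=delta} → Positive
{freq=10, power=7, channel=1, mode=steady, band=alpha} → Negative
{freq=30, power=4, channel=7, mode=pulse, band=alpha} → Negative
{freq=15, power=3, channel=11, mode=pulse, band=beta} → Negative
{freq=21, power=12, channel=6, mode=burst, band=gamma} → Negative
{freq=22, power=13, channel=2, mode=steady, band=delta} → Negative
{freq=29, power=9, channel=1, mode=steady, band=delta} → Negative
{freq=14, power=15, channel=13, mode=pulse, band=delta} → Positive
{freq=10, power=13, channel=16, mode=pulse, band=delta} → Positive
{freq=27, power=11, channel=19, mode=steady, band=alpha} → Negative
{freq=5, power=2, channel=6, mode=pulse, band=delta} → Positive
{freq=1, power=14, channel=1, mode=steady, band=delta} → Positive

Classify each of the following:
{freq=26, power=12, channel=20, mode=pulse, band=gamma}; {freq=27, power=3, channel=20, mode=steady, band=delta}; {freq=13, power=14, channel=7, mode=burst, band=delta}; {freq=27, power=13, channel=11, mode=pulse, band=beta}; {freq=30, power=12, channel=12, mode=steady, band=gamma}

The classifier is using: band is delta AND freq ≤ 14.
{freq=26, power=12, channel=20, mode=pulse, band=gamma} → band is gamma, freq = 26 → Negative. {freq=27, power=3, channel=20, mode=steady, band=delta} → band is delta, freq = 27 → Negative. {freq=13, power=14, channel=7, mode=burst, band=delta} → band is delta, freq = 13 → Positive. {freq=27, power=13, channel=11, mode=pulse, band=beta} → band is beta, freq = 27 → Negative. {freq=30, power=12, channel=12, mode=steady, band=gamma} → band is gamma, freq = 30 → Negative.

Negative, Negative, Positive, Negative, Negative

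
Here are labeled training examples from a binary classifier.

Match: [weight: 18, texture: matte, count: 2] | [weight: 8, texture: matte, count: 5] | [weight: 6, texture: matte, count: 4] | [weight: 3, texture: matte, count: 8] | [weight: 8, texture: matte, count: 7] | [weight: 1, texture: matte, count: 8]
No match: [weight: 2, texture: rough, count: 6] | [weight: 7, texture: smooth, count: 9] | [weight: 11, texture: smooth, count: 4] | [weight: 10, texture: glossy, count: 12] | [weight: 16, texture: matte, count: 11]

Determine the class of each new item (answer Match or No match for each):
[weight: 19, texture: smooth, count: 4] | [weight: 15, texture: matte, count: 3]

The simplest hypothesis consistent with all the labels is: texture is matte AND count ≤ 8.
[weight: 19, texture: smooth, count: 4]: texture is smooth, count = 4 — does not satisfy this, so No match.
[weight: 15, texture: matte, count: 3]: texture is matte, count = 3 — fits, so Match.

No match, Match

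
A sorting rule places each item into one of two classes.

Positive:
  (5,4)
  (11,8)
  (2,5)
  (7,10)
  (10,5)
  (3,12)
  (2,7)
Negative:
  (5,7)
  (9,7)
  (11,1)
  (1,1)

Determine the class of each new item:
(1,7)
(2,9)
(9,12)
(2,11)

The pattern is that an item is 'Positive' exactly when: sum is odd.
(1,7): Negative (1+7 = 8). (2,9): Positive (2+9 = 11). (9,12): Positive (9+12 = 21). (2,11): Positive (2+11 = 13).

Negative, Positive, Positive, Positive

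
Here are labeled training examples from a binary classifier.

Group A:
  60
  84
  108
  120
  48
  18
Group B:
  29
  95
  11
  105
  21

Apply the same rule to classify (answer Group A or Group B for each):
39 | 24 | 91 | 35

Group B, Group A, Group B, Group B

All 'Group A' examples share one property — even — and every 'Group B' example lacks it.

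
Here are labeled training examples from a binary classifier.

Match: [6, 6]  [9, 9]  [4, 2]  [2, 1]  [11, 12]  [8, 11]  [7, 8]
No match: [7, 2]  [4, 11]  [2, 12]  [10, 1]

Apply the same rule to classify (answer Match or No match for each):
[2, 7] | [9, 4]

No match, No match

The pattern is that an item is 'Match' exactly when: |first − second| ≤ 3.
No match: [2, 7], since |2−7| = 5.
No match: [9, 4], since |9−4| = 5.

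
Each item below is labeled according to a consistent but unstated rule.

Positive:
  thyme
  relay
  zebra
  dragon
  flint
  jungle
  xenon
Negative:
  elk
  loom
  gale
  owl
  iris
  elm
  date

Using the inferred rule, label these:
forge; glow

The simplest hypothesis consistent with all the labels is: length ≥ 5.

Positive, Negative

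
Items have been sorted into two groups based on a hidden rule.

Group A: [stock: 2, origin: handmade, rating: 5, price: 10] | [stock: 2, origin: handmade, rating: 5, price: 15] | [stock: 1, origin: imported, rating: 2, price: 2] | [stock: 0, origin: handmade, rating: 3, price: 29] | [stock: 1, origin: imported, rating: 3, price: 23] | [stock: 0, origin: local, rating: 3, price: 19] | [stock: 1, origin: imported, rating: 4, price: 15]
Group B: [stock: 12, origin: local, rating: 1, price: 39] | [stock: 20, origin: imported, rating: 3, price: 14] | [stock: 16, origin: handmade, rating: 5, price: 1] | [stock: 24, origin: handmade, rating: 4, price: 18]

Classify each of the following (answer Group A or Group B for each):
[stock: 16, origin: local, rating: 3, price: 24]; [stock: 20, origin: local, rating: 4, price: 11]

Group B, Group B

'Group A' ⟺ stock ≤ 2.
Group B: [stock: 16, origin: local, rating: 3, price: 24], since stock = 16. Group B: [stock: 20, origin: local, rating: 4, price: 11], since stock = 20.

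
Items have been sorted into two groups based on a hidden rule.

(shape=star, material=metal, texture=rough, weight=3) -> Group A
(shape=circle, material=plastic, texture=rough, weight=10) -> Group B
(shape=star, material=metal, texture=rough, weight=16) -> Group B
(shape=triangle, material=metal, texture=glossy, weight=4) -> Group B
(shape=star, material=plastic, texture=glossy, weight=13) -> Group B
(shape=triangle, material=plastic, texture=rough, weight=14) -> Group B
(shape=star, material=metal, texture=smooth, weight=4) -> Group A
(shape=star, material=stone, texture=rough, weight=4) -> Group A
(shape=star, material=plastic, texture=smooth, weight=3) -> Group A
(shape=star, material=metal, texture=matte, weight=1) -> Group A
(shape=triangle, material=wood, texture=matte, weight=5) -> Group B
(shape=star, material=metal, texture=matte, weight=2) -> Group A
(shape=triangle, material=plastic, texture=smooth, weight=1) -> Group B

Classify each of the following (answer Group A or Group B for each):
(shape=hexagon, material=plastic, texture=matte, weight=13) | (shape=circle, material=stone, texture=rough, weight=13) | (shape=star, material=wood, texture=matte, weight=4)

Group B, Group B, Group A

Every 'Group A' example satisfies: shape is star AND weight ≤ 4. None of the 'Group B' examples do.
(shape=hexagon, material=plastic, texture=matte, weight=13): shape is hexagon, weight = 13 — doesn't qualify, so Group B. (shape=circle, material=stone, texture=rough, weight=13): shape is circle, weight = 13 — doesn't qualify, so Group B. (shape=star, material=wood, texture=matte, weight=4): shape is star, weight = 4 — qualifies, so Group A.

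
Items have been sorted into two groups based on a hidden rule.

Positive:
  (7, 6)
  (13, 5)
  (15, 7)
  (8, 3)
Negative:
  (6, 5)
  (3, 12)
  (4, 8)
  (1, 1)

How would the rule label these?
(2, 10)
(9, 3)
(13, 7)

Every 'Positive' example satisfies: first ≥ 7. None of the 'Negative' examples do.
(2, 10) — first 2, hence Negative. (9, 3) — first 9, hence Positive. (13, 7) — first 13, hence Positive.

Negative, Positive, Positive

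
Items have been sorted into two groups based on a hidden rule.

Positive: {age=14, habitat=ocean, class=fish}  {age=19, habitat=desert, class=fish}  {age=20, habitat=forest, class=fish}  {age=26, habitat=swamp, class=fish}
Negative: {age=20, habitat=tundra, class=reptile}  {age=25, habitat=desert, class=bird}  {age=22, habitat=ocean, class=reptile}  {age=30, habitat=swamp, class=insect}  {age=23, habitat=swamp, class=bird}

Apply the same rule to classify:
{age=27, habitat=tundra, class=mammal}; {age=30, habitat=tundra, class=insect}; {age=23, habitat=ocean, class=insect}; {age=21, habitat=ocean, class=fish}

The distinguishing property — class is fish — holds for all the 'Positive' cases and none of the 'Negative' cases.
{age=27, habitat=tundra, class=mammal}: Negative (class is mammal). {age=30, habitat=tundra, class=insect}: Negative (class is insect). {age=23, habitat=ocean, class=insect}: Negative (class is insect). {age=21, habitat=ocean, class=fish}: Positive (class is fish).

Negative, Negative, Negative, Positive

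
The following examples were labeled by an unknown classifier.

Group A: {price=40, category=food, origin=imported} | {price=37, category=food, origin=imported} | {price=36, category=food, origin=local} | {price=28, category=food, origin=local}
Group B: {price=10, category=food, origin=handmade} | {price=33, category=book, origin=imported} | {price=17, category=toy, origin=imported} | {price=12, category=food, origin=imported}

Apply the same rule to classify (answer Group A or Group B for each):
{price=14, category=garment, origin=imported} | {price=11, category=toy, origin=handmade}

Every 'Group A' example satisfies: category is food AND price ≥ 17. None of the 'Group B' examples do.
{price=14, category=garment, origin=imported}: category is garment, price = 14 — doesn't qualify, so Group B. {price=11, category=toy, origin=handmade}: category is toy, price = 11 — doesn't qualify, so Group B.

Group B, Group B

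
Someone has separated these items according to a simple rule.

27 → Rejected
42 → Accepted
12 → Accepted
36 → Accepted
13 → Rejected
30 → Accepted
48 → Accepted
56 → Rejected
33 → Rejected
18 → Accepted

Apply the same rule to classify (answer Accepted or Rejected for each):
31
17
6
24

Rejected, Rejected, Accepted, Accepted

One predicate separates the groups cleanly: multiple of 6.
Rejected: 31, since 31 = 6·5 + 1. Rejected: 17, since 17 = 6·2 + 5. Accepted: 6, since 6 = 6·1. Accepted: 24, since 24 = 6·4.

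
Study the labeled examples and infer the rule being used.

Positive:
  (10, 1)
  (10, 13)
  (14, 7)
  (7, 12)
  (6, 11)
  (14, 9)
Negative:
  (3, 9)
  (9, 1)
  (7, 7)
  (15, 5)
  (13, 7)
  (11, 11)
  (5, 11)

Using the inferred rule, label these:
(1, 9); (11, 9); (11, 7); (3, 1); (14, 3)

Negative, Negative, Negative, Negative, Positive

All 'Positive' examples share one property — sum is odd — and every 'Negative' example lacks it.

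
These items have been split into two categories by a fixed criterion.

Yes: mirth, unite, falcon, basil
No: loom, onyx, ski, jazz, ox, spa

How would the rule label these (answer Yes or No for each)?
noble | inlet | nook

'Yes' ⟺ length ≥ 5.

Yes, Yes, No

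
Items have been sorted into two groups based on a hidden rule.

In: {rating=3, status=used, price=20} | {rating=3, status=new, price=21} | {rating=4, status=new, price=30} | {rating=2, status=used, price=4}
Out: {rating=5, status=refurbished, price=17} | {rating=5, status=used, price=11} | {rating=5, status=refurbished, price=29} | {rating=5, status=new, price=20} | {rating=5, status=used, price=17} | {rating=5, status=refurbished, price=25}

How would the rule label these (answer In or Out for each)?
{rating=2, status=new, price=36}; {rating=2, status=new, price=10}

In, In

The distinguishing property — rating ≤ 4 — holds for all the 'In' cases and none of the 'Out' cases.
{rating=2, status=new, price=36} — rating = 2, hence In. {rating=2, status=new, price=10} — rating = 2, hence In.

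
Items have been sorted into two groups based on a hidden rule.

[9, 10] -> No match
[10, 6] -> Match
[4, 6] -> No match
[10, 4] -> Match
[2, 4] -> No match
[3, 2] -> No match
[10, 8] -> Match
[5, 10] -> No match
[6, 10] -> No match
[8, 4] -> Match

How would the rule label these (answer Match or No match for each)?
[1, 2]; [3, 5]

The classifier is using: first > second AND sum is even.
[1, 2]: 1 < 2, 1+2 = 3, doesn't qualify → No match.
[3, 5]: 3 < 5, 3+5 = 8, doesn't qualify → No match.

No match, No match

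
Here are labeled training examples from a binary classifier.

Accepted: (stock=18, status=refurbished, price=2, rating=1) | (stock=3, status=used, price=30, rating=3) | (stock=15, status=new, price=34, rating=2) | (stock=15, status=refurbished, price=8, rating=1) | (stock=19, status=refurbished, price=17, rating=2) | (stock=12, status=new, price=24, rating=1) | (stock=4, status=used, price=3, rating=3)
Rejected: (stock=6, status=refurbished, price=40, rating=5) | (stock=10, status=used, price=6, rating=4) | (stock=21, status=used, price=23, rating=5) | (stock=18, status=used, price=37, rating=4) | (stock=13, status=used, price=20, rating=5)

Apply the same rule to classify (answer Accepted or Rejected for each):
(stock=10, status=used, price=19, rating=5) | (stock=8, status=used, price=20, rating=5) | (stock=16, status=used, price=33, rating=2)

Rejected, Rejected, Accepted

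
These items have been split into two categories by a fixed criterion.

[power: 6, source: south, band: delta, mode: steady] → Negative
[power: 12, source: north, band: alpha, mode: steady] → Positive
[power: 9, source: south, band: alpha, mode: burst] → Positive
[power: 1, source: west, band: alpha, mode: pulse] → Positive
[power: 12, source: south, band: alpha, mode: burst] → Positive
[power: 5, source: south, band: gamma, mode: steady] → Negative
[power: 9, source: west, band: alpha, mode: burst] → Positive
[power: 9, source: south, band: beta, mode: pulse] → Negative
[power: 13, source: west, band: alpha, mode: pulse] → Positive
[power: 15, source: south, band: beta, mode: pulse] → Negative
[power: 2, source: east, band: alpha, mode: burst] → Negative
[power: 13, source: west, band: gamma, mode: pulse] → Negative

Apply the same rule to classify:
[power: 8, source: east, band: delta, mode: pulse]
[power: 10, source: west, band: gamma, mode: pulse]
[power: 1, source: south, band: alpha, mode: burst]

Negative, Negative, Positive

Rule: band is alpha AND power ≠ 2. This holds for each 'Positive' example and fails for each 'Negative' one.
Negative: [power: 8, source: east, band: delta, mode: pulse], since band is delta, power = 8. Negative: [power: 10, source: west, band: gamma, mode: pulse], since band is gamma, power = 10. Positive: [power: 1, source: south, band: alpha, mode: burst], since band is alpha, power = 1.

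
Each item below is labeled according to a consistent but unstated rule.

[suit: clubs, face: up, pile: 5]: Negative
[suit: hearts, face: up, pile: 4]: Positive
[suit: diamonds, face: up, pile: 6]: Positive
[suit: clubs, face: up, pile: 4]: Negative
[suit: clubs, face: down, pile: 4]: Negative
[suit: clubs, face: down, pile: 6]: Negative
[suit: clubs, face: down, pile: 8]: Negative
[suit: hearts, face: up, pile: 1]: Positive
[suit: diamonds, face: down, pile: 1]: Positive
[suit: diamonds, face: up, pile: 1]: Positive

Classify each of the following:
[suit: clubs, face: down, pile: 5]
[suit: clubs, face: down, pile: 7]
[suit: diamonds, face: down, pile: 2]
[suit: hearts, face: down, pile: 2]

Comparing the two groups points to one rule — suit is not clubs.
Negative: [suit: clubs, face: down, pile: 5], since suit is clubs. Negative: [suit: clubs, face: down, pile: 7], since suit is clubs. Positive: [suit: diamonds, face: down, pile: 2], since suit is diamonds. Positive: [suit: hearts, face: down, pile: 2], since suit is hearts.

Negative, Negative, Positive, Positive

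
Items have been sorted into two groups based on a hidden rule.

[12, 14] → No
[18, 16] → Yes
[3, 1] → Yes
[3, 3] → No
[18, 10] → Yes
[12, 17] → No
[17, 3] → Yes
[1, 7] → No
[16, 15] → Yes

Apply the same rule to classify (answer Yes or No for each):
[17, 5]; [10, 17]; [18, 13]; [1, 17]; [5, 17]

Looking at the examples, the only property every 'Yes' case has and every 'No' case lacks is: first > second.
[17, 5]: 17 > 5 — matches, so Yes. [10, 17]: 10 < 17 — does not fit, so No. [18, 13]: 18 > 13 — matches, so Yes. [1, 17]: 1 < 17 — does not fit, so No. [5, 17]: 5 < 17 — does not fit, so No.

Yes, No, Yes, No, No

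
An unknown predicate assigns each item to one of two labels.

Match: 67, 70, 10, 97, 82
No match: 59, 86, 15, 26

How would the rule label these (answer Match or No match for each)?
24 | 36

Checking candidate rules against both groups, what survives is: ≡ 1 (mod 3).
No match: 24, since 24 mod 3 = 0. No match: 36, since 36 mod 3 = 0.

No match, No match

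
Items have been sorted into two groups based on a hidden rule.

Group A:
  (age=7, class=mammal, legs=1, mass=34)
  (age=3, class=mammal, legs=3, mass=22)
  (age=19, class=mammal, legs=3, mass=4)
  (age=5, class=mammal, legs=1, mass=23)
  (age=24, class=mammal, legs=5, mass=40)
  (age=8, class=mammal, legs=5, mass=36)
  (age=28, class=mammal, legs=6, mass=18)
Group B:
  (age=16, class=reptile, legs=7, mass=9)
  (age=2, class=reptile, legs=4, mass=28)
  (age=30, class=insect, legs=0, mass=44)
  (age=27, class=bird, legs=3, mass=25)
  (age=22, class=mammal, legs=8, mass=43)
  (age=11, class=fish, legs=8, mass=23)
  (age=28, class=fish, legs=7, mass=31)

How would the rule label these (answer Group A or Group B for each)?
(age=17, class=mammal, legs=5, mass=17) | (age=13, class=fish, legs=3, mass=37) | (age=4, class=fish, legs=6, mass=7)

Group A, Group B, Group B

Every 'Group A' example satisfies: class is mammal AND legs ≤ 6. None of the 'Group B' examples do.
Group A: (age=17, class=mammal, legs=5, mass=17), since class is mammal, legs = 5. Group B: (age=13, class=fish, legs=3, mass=37), since class is fish, legs = 3. Group B: (age=4, class=fish, legs=6, mass=7), since class is fish, legs = 6.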